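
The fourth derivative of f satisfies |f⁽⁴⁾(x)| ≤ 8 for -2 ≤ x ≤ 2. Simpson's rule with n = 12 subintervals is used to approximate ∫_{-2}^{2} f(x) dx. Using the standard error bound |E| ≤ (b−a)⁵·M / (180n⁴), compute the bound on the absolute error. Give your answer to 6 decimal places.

|E| ≤ (4)⁵·8 / (180·12⁴) = 8192/3732480 = 0.002195.

0.002195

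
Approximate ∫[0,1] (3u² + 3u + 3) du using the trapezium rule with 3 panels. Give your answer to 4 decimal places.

5.5556

h = (1 − 0)/3 = 0.333333.
Nodes u₀,…,u₃ = 0, 0.333333, 0.666667, 1.
f(u) = 3u² + 3u + 3: f₀=3, f₁=4.333333, f₂=6.333333, f₃=9.
(h/2)·[f₀ + 2f₁ + 2f₂ + f₃] = 0.166667·(33.333333) = 5.5556.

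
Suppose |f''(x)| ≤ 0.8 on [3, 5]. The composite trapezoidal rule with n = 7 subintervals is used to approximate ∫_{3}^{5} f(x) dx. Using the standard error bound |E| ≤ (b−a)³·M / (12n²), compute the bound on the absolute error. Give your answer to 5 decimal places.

|E| ≤ (2)³·0.8 / (12·7²) = 6.4/588 = 0.01088.

0.01088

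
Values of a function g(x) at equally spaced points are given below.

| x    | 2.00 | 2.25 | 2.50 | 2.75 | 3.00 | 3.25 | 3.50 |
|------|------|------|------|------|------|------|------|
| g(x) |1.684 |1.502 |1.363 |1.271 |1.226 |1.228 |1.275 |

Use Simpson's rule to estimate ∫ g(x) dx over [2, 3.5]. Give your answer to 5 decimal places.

2.01175

h = 0.25, n = 6.
(h/3)·[y₀ + 4y₁ + 2y₂ + 4y₃ + 2y₄ + 4y₅ + y₆] = 0.083333·(24.141) = 2.01175.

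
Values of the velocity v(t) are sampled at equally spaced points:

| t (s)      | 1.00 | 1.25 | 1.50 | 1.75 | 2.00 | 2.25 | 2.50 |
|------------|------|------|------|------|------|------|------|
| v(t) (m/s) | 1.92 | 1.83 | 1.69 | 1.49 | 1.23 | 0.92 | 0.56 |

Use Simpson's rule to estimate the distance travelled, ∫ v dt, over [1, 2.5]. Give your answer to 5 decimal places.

2.10667

h = 0.25, n = 6.
(h/3)·[y₀ + 4y₁ + 2y₂ + 4y₃ + 2y₄ + 4y₅ + y₆] = 0.083333·(25.28) = 2.10667.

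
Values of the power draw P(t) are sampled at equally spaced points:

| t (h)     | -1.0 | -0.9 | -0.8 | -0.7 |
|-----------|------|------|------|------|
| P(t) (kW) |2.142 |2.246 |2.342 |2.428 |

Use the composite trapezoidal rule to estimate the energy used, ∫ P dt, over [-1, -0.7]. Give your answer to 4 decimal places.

h = 0.1, n = 3.
(h/2)·[y₀ + 2y₁ + 2y₂ + y₃] = 0.05·(13.746) = 0.6873.

0.6873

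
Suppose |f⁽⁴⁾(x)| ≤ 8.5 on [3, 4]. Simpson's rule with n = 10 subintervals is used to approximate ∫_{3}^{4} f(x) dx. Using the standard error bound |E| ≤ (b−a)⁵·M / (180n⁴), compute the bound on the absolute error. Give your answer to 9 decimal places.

|E| ≤ (1)⁵·8.5 / (180·10⁴) = 8.5/1800000 = 0.000004722.

0.000004722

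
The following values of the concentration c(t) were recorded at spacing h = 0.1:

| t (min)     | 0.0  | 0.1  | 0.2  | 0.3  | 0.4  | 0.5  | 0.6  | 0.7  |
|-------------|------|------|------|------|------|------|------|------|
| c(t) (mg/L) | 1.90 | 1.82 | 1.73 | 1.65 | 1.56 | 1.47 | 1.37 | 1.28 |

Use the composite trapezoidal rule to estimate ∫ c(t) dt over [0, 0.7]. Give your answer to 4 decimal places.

1.1190

h = 0.1, n = 7.
(h/2)·[y₀ + 2y₁ + 2y₂ + 2y₃ + 2y₄ + 2y₅ + 2y₆ + y₇] = 0.05·(22.38) = 1.1190.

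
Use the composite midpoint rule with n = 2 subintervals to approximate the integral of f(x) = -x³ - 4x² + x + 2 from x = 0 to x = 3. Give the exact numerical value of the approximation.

-40.96875

h = (3 − 0)/2 = 1.5.
Midpoints m₁,…,m₂ = 0.75, 2.25.
f(m₁)=0.078125, f(m₂)=-27.390625.
h·[f(m₁) + f(m₂)] = 1.5·(-27.3125) = -40.96875.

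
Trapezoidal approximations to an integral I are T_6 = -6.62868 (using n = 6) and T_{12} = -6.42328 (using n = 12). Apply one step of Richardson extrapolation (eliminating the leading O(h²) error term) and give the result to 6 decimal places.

R = (4·T_{12} − T_6) / 3 = (4·(-6.42328) − (-6.62868))/3 = (-19.06444)/3 = -6.354813.

-6.354813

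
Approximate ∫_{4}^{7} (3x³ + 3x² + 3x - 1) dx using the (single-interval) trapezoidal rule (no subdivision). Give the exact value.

T = (b−a)/2 · [f(4) + f(7)] = 1.5·[251 + 1196] = 2170.5.

2170.5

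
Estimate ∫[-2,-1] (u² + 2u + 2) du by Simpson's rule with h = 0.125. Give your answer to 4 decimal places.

h = (-1 − (-2))/8 = 0.125.
Nodes u₀,…,u₈ = -2, -1.875, -1.75, -1.625, -1.5, -1.375, -1.25, -1.125, -1.
f(u) = u² + 2u + 2: f₀=2, f₁=1.765625, f₂=1.5625, f₃=1.390625, f₄=1.25, f₅=1.140625, f₆=1.0625, f₇=1.015625, f₈=1.
(h/3)·[f₀ + 4f₁ + 2f₂ + 4f₃ + 2f₄ + 4f₅ + 2f₆ + 4f₇ + f₈] = 0.041667·(32) = 1.3333.

1.3333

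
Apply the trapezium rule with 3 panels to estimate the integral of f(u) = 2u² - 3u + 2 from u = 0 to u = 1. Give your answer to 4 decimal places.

h = (1 − 0)/3 = 0.333333.
Nodes u₀,…,u₃ = 0, 0.333333, 0.666667, 1.
f(u) = 2u² - 3u + 2: f₀=2, f₁=1.222222, f₂=0.888889, f₃=1.
(h/2)·[f₀ + 2f₁ + 2f₂ + f₃] = 0.166667·(7.222222) = 1.2037.

1.2037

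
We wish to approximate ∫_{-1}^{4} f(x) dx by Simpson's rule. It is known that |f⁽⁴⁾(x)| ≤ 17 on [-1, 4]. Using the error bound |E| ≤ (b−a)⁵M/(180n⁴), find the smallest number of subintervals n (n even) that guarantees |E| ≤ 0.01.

14

Need 53125/(180n⁴) ≤ 0.01.
n⁴ ≥ 53125/(180·0.01) = 29513.9 ⇒ n ≥ 13.1071, so the smallest even n is 14. (n must be even for Simpson's rule.)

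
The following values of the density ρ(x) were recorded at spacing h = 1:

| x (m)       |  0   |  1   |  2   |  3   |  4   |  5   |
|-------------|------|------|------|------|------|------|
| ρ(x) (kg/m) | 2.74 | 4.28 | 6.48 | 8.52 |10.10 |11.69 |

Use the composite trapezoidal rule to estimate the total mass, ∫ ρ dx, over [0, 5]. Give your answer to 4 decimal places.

36.5950

h = 1, n = 5.
(h/2)·[y₀ + 2y₁ + 2y₂ + 2y₃ + 2y₄ + y₅] = 0.5·(73.19) = 36.5950.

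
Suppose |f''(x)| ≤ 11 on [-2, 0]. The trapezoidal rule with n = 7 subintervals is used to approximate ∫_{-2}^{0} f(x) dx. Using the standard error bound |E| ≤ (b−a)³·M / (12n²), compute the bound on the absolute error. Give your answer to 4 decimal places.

|E| ≤ (2)³·11 / (12·7²) = 88/588 = 0.1497.

0.1497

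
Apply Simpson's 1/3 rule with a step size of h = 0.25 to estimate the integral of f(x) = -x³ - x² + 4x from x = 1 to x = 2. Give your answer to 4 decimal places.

-0.0833

h = (2 − 1)/4 = 0.25.
Nodes x₀,…,x₄ = 1, 1.25, 1.5, 1.75, 2.
f(x) = -x³ - x² + 4x: f₀=2, f₁=1.484375, f₂=0.375, f₃=-1.421875, f₄=-4.
(h/3)·[f₀ + 4f₁ + 2f₂ + 4f₃ + f₄] = 0.083333·(-1) = -0.0833.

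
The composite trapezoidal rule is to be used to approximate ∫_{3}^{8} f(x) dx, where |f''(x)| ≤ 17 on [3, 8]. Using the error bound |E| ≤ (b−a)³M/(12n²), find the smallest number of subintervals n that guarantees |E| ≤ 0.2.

Need 2125/(12n²) ≤ 0.2.
n² ≥ 2125/(12·0.2) = 885.417 ⇒ n ≥ 29.7560, so the smallest n is 30.

30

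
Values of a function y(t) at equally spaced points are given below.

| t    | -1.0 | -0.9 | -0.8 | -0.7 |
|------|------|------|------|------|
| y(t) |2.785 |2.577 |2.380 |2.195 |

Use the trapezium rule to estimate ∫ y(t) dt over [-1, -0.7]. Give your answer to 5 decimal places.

h = 0.1, n = 3.
(h/2)·[y₀ + 2y₁ + 2y₂ + y₃] = 0.05·(14.894) = 0.74470.

0.74470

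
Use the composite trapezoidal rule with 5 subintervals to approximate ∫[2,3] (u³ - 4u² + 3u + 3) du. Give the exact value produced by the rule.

h = (3 − 2)/5 = 0.2.
Nodes u₀,…,u₅ = 2, 2.2, 2.4, 2.6, 2.8, 3.
f(u) = u³ - 4u² + 3u + 3: f₀=1, f₁=0.888, f₂=0.984, f₃=1.336, f₄=1.992, f₅=3.
(h/2)·[f₀ + 2f₁ + 2f₂ + 2f₃ + 2f₄ + f₅] = 0.1·(14.4) = 1.44.

1.44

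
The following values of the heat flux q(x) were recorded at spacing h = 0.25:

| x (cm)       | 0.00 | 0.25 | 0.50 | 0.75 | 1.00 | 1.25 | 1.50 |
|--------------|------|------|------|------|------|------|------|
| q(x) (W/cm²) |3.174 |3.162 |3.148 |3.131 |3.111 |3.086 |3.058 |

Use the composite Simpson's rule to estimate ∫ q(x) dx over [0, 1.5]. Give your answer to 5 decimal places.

h = 0.25, n = 6.
(h/3)·[y₀ + 4y₁ + 2y₂ + 4y₃ + 2y₄ + 4y₅ + y₆] = 0.083333·(56.266) = 4.68883.

4.68883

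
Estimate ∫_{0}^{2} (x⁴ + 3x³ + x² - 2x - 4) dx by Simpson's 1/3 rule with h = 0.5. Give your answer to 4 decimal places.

9.0833

h = (2 − 0)/4 = 0.5.
Nodes x₀,…,x₄ = 0, 0.5, 1, 1.5, 2.
f(x) = x⁴ + 3x³ + x² - 2x - 4: f₀=-4, f₁=-4.3125, f₂=-1, f₃=10.4375, f₄=36.
(h/3)·[f₀ + 4f₁ + 2f₂ + 4f₃ + f₄] = 0.166667·(54.5) = 9.0833.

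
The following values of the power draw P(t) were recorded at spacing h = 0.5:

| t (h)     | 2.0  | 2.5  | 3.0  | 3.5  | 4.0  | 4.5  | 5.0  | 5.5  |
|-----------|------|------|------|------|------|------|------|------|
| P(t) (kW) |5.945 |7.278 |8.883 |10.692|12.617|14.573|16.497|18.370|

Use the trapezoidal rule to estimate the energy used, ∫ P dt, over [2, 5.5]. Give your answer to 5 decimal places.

h = 0.5, n = 7.
(h/2)·[y₀ + 2y₁ + 2y₂ + 2y₃ + 2y₄ + 2y₅ + 2y₆ + y₇] = 0.25·(165.395) = 41.34875.

41.34875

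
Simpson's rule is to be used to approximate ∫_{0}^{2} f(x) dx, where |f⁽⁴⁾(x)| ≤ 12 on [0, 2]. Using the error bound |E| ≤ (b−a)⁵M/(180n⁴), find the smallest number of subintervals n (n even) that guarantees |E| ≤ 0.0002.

Need 384/(180n⁴) ≤ 0.0002.
n⁴ ≥ 384/(180·0.0002) = 10666.7 ⇒ n ≥ 10.1627, so the smallest even n is 12. (n must be even for Simpson's rule.)

12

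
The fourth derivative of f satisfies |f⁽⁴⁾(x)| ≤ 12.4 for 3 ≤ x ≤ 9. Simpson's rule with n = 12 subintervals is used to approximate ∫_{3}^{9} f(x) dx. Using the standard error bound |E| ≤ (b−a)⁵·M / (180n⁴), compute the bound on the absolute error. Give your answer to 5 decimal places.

|E| ≤ (6)⁵·12.4 / (180·12⁴) = 96422.4/3732480 = 0.02583.

0.02583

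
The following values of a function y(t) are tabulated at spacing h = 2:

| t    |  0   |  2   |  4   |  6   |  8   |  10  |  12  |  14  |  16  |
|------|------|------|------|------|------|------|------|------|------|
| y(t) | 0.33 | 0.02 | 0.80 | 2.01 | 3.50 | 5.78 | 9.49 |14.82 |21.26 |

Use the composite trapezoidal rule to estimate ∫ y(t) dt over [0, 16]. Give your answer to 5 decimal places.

h = 2, n = 8.
(h/2)·[y₀ + 2y₁ + 2y₂ + 2y₃ + 2y₄ + 2y₅ + 2y₆ + 2y₇ + y₈] = 1·(94.43) = 94.43000.

94.43000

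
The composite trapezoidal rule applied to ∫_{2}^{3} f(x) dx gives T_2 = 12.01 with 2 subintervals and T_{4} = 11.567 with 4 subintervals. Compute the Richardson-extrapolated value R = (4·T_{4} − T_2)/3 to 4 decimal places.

11.4193

R = (4·T_{4} − T_2) / 3 = (4·11.567 − 12.01)/3 = (34.258)/3 = 11.4193.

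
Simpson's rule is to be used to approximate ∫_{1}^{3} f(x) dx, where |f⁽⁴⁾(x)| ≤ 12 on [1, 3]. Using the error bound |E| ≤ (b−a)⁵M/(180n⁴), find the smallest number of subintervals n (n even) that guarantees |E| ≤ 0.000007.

Need 384/(180n⁴) ≤ 0.000007.
n⁴ ≥ 384/(180·0.000007) = 304762 ⇒ n ≥ 23.4958, so the smallest even n is 24. (n must be even for Simpson's rule.)

24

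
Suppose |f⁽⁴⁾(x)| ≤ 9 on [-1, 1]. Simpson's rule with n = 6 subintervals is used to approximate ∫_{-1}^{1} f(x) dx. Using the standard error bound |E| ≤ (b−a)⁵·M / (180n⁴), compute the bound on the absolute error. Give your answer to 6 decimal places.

0.001235

|E| ≤ (2)⁵·9 / (180·6⁴) = 288/233280 = 0.001235.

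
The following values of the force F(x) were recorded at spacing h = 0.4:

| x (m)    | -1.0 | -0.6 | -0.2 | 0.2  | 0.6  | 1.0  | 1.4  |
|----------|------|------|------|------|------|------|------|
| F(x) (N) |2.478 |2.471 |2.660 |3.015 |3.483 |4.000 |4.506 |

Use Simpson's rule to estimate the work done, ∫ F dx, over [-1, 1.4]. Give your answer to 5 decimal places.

7.62853

h = 0.4, n = 6.
(h/3)·[y₀ + 4y₁ + 2y₂ + 4y₃ + 2y₄ + 4y₅ + y₆] = 0.133333·(57.214) = 7.62853.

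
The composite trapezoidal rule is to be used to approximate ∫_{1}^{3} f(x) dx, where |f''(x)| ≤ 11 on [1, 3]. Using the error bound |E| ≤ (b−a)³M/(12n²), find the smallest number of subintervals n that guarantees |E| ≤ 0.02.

Need 88/(12n²) ≤ 0.02.
n² ≥ 88/(12·0.02) = 366.667 ⇒ n ≥ 19.1485, so the smallest n is 20.

20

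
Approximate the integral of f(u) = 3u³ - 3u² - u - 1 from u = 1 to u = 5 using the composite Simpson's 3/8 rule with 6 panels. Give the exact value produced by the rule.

h = (5 − 1)/6 = 0.666667.
Nodes u₀,…,u₆ = 1, 1.666667, 2.333333, 3, 3.666667, 4.333333, 5.
f(u) = 3u³ - 3u² - u - 1: f₀=-2, f₁=2.888889, f₂=18.444444, f₃=50, f₄=102.888889, f₅=182.444444, f₆=294.
(3h/8)·[f₀ + 3f₁ + 3f₂ + 2f₃ + 3f₄ + 3f₅ + f₆] = 0.25·(1312) = 328.

328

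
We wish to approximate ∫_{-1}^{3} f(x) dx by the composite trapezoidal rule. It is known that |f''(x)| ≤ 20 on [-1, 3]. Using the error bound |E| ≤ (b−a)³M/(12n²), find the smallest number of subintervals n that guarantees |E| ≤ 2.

8

Need 1280/(12n²) ≤ 2.
n² ≥ 1280/(12·2) = 53.3333 ⇒ n ≥ 7.3030, so the smallest n is 8.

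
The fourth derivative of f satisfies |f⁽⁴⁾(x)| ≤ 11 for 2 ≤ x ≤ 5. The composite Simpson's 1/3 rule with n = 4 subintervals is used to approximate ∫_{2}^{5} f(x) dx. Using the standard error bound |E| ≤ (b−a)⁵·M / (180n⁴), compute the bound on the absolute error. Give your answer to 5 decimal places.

|E| ≤ (3)⁵·11 / (180·4⁴) = 2673/46080 = 0.05801.

0.05801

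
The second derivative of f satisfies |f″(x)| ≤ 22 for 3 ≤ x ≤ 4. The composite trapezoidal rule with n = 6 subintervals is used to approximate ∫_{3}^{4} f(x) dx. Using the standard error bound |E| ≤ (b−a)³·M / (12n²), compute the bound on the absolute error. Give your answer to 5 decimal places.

0.05093

|E| ≤ (1)³·22 / (12·6²) = 22/432 = 0.05093.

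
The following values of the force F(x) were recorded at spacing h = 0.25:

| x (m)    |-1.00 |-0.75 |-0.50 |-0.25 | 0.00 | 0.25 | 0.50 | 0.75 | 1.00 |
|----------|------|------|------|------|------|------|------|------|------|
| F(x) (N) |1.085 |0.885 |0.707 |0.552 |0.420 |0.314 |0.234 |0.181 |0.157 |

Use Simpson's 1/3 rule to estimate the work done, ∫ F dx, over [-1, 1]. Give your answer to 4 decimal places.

0.9743

h = 0.25, n = 8.
(h/3)·[y₀ + 4y₁ + 2y₂ + 4y₃ + 2y₄ + 4y₅ + 2y₆ + 4y₇ + y₈] = 0.083333·(11.692) = 0.9743.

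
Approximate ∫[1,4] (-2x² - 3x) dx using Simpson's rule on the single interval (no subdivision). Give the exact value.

-64.5

S = (b−a)/6 · [f(1) + 4f(2.5) + f(4)] = 0.5·[(-5) + 4·(-20) + (-44)] = -64.5.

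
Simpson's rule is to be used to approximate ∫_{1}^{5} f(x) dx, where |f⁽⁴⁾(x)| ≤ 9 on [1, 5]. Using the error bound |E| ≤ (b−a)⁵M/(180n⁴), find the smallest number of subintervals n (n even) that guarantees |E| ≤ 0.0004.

Need 9216/(180n⁴) ≤ 0.0004.
n⁴ ≥ 9216/(180·0.0004) = 128000 ⇒ n ≥ 18.9148, so the smallest even n is 20. (n must be even for Simpson's rule.)

20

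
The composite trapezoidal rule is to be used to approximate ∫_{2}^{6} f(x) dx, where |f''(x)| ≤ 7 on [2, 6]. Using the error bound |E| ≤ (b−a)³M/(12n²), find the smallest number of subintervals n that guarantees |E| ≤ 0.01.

62

Need 448/(12n²) ≤ 0.01.
n² ≥ 448/(12·0.01) = 3733.33 ⇒ n ≥ 61.1010, so the smallest n is 62.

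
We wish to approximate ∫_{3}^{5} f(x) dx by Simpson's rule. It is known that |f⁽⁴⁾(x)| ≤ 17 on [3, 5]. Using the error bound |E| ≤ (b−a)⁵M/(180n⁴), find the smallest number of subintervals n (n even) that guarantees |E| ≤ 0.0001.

14

Need 544/(180n⁴) ≤ 0.0001.
n⁴ ≥ 544/(180·0.0001) = 30222.2 ⇒ n ≥ 13.1850, so the smallest even n is 14. (n must be even for Simpson's rule.)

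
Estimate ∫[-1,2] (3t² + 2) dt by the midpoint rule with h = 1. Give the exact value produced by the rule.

14.25

h = (2 − (-1))/3 = 1.
Midpoints m₁,…,m₃ = -0.5, 0.5, 1.5.
f(m₁)=2.75, f(m₂)=2.75, f(m₃)=8.75.
h·[f(m₁) + f(m₂) + f(m₃)] = 1·(14.25) = 14.25.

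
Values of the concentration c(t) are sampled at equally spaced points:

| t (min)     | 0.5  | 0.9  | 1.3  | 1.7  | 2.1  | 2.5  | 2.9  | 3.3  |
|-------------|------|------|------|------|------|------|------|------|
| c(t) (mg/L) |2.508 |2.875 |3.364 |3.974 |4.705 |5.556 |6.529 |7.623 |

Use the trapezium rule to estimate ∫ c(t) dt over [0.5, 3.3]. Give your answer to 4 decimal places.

h = 0.4, n = 7.
(h/2)·[y₀ + 2y₁ + 2y₂ + 2y₃ + 2y₄ + 2y₅ + 2y₆ + y₇] = 0.2·(64.137) = 12.8274.

12.8274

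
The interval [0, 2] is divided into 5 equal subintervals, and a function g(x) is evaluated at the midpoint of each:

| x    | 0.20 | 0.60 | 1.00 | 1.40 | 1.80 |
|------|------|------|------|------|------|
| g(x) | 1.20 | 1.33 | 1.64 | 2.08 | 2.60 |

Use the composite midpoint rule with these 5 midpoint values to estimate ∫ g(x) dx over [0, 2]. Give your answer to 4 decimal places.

3.5400

h = 0.4, n = 5.
h·[y(m₁) + y(m₂) + y(m₃) + y(m₄) + y(m₅)] = 0.4·(8.85) = 3.5400.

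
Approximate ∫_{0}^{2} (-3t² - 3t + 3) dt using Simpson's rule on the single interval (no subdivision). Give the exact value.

-8

S = (b−a)/6 · [f(0) + 4f(1) + f(2)] = 0.333333·[3 + 4·(-3) + (-15)] = -8.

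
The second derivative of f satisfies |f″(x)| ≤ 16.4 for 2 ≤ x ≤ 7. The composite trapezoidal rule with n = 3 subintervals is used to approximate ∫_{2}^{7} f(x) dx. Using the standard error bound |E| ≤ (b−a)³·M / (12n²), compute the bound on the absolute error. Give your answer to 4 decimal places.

|E| ≤ (5)³·16.4 / (12·3²) = 2050/108 = 18.9815.

18.9815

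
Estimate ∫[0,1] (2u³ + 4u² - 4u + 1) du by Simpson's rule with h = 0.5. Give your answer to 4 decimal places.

0.8333

h = (1 − 0)/2 = 0.5.
Nodes u₀,…,u₂ = 0, 0.5, 1.
f(u) = 2u³ + 4u² - 4u + 1: f₀=1, f₁=0.25, f₂=3.
(h/3)·[f₀ + 4f₁ + f₂] = 0.166667·(5) = 0.8333.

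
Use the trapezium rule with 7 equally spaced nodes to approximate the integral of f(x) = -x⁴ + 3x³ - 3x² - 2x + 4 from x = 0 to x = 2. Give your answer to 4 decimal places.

1.5267

h = (2 − 0)/6 = 0.333333.
Nodes x₀,…,x₆ = 0, 0.333333, 0.666667, 1, 1.333333, 1.666667, 2.
f(x) = -x⁴ + 3x³ - 3x² - 2x + 4: f₀=4, f₁=3.098765, f₂=2.024691, f₃=1, f₄=-0.049383, f₅=-1.493827, f₆=-4.
(h/2)·[f₀ + 2f₁ + 2f₂ + 2f₃ + 2f₄ + 2f₅ + f₆] = 0.166667·(9.160494) = 1.5267.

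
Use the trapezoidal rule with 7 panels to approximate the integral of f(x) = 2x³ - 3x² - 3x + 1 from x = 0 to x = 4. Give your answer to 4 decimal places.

h = (4 − 0)/7 = 0.571429.
Nodes x₀,…,x₇ = 0, 0.571429, 1.142857, 1.714286, 2.285714, 2.857143, 3.428571, 4.
f(x) = 2x³ - 3x² - 3x + 1: f₀=1, f₁=-1.320700, f₂=-3.361516, f₃=-2.883382, f₄=2.352770, f₅=14.586006, f₆=36.055394, f₇=69.
(h/2)·[f₀ + 2f₁ + 2f₂ + 2f₃ + 2f₄ + 2f₅ + 2f₆ + f₇] = 0.285714·(160.857143) = 45.9592.

45.9592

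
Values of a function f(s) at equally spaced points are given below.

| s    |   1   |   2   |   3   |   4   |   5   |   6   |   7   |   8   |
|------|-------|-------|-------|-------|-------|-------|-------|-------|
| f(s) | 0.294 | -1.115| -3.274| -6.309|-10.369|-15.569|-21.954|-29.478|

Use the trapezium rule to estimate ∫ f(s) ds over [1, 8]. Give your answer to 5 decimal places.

h = 1, n = 7.
(h/2)·[y₀ + 2y₁ + 2y₂ + 2y₃ + 2y₄ + 2y₅ + 2y₆ + y₇] = 0.5·(-146.364) = -73.18200.

-73.18200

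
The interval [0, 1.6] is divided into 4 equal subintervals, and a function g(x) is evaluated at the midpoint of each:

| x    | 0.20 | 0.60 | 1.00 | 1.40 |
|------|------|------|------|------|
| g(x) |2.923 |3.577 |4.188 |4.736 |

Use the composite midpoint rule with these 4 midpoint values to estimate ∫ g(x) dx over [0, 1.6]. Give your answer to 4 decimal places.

6.1696

h = 0.4, n = 4.
h·[y(m₁) + y(m₂) + y(m₃) + y(m₄)] = 0.4·(15.424) = 6.1696.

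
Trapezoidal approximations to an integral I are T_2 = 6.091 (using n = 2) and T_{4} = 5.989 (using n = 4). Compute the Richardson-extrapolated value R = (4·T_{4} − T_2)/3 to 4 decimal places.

5.9550

R = (4·T_{4} − T_2) / 3 = (4·5.989 − 6.091)/3 = (17.865)/3 = 5.9550.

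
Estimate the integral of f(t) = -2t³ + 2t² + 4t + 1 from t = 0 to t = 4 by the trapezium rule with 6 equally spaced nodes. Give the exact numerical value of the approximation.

h = (4 − 0)/5 = 0.8.
Nodes t₀,…,t₅ = 0, 0.8, 1.6, 2.4, 3.2, 4.
f(t) = -2t³ + 2t² + 4t + 1: f₀=1, f₁=4.456, f₂=4.328, f₃=-5.528, f₄=-31.256, f₅=-79.
(h/2)·[f₀ + 2f₁ + 2f₂ + 2f₃ + 2f₄ + f₅] = 0.4·(-134) = -53.6.

-53.6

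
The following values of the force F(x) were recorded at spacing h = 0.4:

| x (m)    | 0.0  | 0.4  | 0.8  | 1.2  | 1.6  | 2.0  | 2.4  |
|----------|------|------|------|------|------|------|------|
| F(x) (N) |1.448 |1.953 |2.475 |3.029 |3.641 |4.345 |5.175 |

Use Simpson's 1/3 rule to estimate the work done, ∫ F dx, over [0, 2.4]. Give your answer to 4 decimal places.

h = 0.4, n = 6.
(h/3)·[y₀ + 4y₁ + 2y₂ + 4y₃ + 2y₄ + 4y₅ + y₆] = 0.133333·(56.163) = 7.4884.

7.4884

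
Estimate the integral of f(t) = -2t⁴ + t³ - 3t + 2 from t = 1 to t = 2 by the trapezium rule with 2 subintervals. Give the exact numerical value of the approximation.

-12.125

h = (2 − 1)/2 = 0.5.
Nodes t₀,…,t₂ = 1, 1.5, 2.
f(t) = -2t⁴ + t³ - 3t + 2: f₀=-2, f₁=-9.25, f₂=-28.
(h/2)·[f₀ + 2f₁ + f₂] = 0.25·(-48.5) = -12.125.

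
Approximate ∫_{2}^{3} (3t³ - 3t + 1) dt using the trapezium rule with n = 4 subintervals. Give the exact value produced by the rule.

42.484375

h = (3 − 2)/4 = 0.25.
Nodes t₀,…,t₄ = 2, 2.25, 2.5, 2.75, 3.
f(t) = 3t³ - 3t + 1: f₀=19, f₁=28.421875, f₂=40.375, f₃=55.140625, f₄=73.
(h/2)·[f₀ + 2f₁ + 2f₂ + 2f₃ + f₄] = 0.125·(339.875) = 42.484375.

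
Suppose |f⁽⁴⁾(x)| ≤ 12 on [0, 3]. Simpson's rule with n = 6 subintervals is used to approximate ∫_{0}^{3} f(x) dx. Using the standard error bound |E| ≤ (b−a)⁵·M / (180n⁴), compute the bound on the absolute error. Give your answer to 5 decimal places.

0.01250

|E| ≤ (3)⁵·12 / (180·6⁴) = 2916/233280 = 0.01250.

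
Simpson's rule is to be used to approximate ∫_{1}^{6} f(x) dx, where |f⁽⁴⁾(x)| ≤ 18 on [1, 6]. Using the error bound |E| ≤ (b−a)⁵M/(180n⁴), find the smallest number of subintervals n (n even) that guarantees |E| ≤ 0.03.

Need 56250/(180n⁴) ≤ 0.03.
n⁴ ≥ 56250/(180·0.03) = 10416.7 ⇒ n ≥ 10.1026, so the smallest even n is 12. (n must be even for Simpson's rule.)

12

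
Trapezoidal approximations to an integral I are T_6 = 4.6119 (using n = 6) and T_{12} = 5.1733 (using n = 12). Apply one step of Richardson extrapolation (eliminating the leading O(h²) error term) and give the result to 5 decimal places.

R = (4·T_{12} − T_6) / 3 = (4·5.1733 − 4.6119)/3 = (16.0813)/3 = 5.36043.

5.36043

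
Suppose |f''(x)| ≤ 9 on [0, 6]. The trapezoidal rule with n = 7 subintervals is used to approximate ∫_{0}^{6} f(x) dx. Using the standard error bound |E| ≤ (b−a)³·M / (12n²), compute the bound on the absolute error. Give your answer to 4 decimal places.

3.3061

|E| ≤ (6)³·9 / (12·7²) = 1944/588 = 3.3061.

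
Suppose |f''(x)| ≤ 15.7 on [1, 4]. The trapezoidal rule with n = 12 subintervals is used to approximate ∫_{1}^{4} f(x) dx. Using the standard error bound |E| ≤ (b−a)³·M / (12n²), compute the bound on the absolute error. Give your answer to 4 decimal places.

0.2453

|E| ≤ (3)³·15.7 / (12·12²) = 423.9/1728 = 0.2453.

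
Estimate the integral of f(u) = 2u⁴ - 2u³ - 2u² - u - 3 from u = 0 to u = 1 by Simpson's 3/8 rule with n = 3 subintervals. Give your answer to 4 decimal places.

-4.2593

h = (1 − 0)/3 = 0.333333.
Nodes u₀,…,u₃ = 0, 0.333333, 0.666667, 1.
f(u) = 2u⁴ - 2u³ - 2u² - u - 3: f₀=-3, f₁=-3.604938, f₂=-4.753086, f₃=-6.
(3h/8)·[f₀ + 3f₁ + 3f₂ + f₃] = 0.125·(-34.074074) = -4.2593.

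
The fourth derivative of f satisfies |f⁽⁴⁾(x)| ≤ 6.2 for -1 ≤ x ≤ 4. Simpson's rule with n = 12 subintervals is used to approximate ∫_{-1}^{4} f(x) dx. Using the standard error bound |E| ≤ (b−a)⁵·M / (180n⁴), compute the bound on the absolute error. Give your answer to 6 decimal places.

0.005191

|E| ≤ (5)⁵·6.2 / (180·12⁴) = 19375/3732480 = 0.005191.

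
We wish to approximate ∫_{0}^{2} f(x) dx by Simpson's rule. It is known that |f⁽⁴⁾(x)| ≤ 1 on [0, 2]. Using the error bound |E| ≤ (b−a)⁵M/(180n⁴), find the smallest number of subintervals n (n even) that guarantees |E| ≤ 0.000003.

Need 32/(180n⁴) ≤ 0.000003.
n⁴ ≥ 32/(180·0.000003) = 59259.3 ⇒ n ≥ 15.6023, so the smallest even n is 16. (n must be even for Simpson's rule.)

16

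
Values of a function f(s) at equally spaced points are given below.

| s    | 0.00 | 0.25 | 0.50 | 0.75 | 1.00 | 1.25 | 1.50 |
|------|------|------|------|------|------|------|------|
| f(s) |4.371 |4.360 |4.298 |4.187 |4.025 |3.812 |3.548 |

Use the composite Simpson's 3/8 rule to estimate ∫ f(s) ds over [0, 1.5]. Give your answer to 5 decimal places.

6.16669

h = 0.25, n = 6.
(3h/8)·[y₀ + 3y₁ + 3y₂ + 2y₃ + 3y₄ + 3y₅ + y₆] = 0.09375·(65.778) = 6.16669.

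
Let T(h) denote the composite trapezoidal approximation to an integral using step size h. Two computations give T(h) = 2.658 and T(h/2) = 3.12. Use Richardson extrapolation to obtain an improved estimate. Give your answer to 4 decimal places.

3.2740

R = (4·T(h/2) − T(h)) / 3 = (4·3.12 − 2.658)/3 = (9.822)/3 = 3.2740.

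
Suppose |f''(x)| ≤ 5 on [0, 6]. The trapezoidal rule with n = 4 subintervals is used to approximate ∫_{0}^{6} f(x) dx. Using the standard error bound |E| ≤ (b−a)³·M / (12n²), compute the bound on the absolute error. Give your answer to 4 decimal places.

5.6250

|E| ≤ (6)³·5 / (12·4²) = 1080/192 = 5.6250.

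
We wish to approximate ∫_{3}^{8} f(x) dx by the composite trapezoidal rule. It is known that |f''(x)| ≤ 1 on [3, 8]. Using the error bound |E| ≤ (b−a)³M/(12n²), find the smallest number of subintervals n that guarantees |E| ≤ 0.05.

15

Need 125/(12n²) ≤ 0.05.
n² ≥ 125/(12·0.05) = 208.333 ⇒ n ≥ 14.4338, so the smallest n is 15.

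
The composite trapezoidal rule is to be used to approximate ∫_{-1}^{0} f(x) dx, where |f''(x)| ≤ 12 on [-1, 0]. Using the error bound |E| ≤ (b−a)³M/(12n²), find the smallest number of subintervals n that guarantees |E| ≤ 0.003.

19

Need 12/(12n²) ≤ 0.003.
n² ≥ 12/(12·0.003) = 333.333 ⇒ n ≥ 18.2574, so the smallest n is 19.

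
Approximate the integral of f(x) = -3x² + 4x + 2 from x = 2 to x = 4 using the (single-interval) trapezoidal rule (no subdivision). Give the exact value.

T = (b−a)/2 · [f(2) + f(4)] = 1·[(-2) + (-30)] = -32.

-32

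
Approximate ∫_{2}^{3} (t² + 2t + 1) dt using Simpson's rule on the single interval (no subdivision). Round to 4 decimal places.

12.3333

S = (b−a)/6 · [f(2) + 4f(2.5) + f(3)] = 0.166667·[9 + 4·12.25 + 16] = 12.3333.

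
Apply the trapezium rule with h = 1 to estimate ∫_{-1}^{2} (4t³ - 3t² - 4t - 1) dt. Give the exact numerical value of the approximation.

-1.5

h = (2 − (-1))/3 = 1.
Nodes t₀,…,t₃ = -1, 0, 1, 2.
f(t) = 4t³ - 3t² - 4t - 1: f₀=-4, f₁=-1, f₂=-4, f₃=11.
(h/2)·[f₀ + 2f₁ + 2f₂ + f₃] = 0.5·(-3) = -1.5.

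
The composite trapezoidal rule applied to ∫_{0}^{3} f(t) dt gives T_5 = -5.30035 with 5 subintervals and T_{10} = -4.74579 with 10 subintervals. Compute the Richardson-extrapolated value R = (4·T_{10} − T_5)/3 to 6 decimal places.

-4.560937

R = (4·T_{10} − T_5) / 3 = (4·(-4.74579) − (-5.30035))/3 = (-13.68281)/3 = -4.560937.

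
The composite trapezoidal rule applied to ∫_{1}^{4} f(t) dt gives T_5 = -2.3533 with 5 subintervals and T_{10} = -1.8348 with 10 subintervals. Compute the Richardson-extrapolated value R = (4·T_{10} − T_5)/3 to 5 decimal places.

-1.66197

R = (4·T_{10} − T_5) / 3 = (4·(-1.8348) − (-2.3533))/3 = (-4.9859)/3 = -1.66197.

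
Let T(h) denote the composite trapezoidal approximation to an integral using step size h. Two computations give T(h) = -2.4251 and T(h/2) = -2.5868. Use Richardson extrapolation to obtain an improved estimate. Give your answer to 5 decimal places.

-2.64070

R = (4·T(h/2) − T(h)) / 3 = (4·(-2.5868) − (-2.4251))/3 = (-7.9221)/3 = -2.64070.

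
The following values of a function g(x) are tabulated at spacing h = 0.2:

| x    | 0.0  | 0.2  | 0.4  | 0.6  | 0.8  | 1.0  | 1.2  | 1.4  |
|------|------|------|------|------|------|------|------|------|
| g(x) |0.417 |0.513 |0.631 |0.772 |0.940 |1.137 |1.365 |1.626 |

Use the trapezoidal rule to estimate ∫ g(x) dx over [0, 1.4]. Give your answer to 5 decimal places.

h = 0.2, n = 7.
(h/2)·[y₀ + 2y₁ + 2y₂ + 2y₃ + 2y₄ + 2y₅ + 2y₆ + y₇] = 0.1·(12.759) = 1.27590.

1.27590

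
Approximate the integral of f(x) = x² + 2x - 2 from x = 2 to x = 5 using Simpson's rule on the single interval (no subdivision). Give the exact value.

S = (b−a)/6 · [f(2) + 4f(3.5) + f(5)] = 0.5·[6 + 4·17.25 + 33] = 54.

54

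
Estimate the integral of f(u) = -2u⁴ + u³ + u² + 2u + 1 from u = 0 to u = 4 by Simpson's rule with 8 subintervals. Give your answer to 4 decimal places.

-304.3333

h = (4 − 0)/8 = 0.5.
Nodes u₀,…,u₈ = 0, 0.5, 1, 1.5, 2, 2.5, 3, 3.5, 4.
f(u) = -2u⁴ + u³ + u² + 2u + 1: f₀=1, f₁=2.25, f₂=3, f₃=-0.5, f₄=-15, f₅=-50.25, f₆=-119, f₇=-237, f₈=-423.
(h/3)·[f₀ + 4f₁ + 2f₂ + 4f₃ + 2f₄ + 4f₅ + 2f₆ + 4f₇ + f₈] = 0.166667·(-1826) = -304.3333.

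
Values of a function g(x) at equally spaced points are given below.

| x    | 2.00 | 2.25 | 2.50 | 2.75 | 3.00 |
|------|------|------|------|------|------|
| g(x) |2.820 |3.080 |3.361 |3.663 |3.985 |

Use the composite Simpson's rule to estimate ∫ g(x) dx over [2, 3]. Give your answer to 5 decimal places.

3.37492

h = 0.25, n = 4.
(h/3)·[y₀ + 4y₁ + 2y₂ + 4y₃ + y₄] = 0.083333·(40.499) = 3.37492.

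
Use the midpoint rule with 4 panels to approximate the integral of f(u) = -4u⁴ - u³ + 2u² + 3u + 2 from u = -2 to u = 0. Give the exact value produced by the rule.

-17.15625

h = (0 − (-2))/4 = 0.5.
Midpoints m₁,…,m₄ = -1.75, -1.25, -0.75, -0.25.
f(m₁)=-29.28125, f(m₂)=-6.4375, f(m₃)=0.03125, f(m₄)=1.375.
h·[f(m₁) + f(m₂) + f(m₃) + f(m₄)] = 0.5·(-34.3125) = -17.15625.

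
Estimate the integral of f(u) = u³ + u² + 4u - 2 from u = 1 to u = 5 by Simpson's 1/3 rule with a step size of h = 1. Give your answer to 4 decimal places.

h = (5 − 1)/4 = 1.
Nodes u₀,…,u₄ = 1, 2, 3, 4, 5.
f(u) = u³ + u² + 4u - 2: f₀=4, f₁=18, f₂=46, f₃=94, f₄=168.
(h/3)·[f₀ + 4f₁ + 2f₂ + 4f₃ + f₄] = 0.333333·(712) = 237.3333.

237.3333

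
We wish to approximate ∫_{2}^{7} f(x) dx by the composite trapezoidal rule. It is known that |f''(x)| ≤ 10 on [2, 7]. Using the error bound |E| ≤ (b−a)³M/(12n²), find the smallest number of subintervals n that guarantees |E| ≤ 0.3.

19

Need 1250/(12n²) ≤ 0.3.
n² ≥ 1250/(12·0.3) = 347.222 ⇒ n ≥ 18.6339, so the smallest n is 19.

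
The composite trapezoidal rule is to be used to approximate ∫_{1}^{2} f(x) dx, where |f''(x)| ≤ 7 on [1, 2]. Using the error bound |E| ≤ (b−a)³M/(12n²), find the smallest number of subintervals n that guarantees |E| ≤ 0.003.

Need 7/(12n²) ≤ 0.003.
n² ≥ 7/(12·0.003) = 194.444 ⇒ n ≥ 13.9443, so the smallest n is 14.

14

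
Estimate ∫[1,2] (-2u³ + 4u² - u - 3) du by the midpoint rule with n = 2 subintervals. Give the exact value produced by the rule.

-2.5625

h = (2 − 1)/2 = 0.5.
Midpoints m₁,…,m₂ = 1.25, 1.75.
f(m₁)=-1.90625, f(m₂)=-3.21875.
h·[f(m₁) + f(m₂)] = 0.5·(-5.125) = -2.5625.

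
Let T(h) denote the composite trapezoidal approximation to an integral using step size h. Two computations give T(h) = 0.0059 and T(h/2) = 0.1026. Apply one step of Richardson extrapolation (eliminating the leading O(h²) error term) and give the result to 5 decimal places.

R = (4·T(h/2) − T(h)) / 3 = (4·0.1026 − 0.0059)/3 = (0.4045)/3 = 0.13483.

0.13483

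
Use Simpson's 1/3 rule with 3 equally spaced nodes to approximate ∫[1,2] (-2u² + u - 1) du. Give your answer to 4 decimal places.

-4.1667

h = (2 − 1)/2 = 0.5.
Nodes u₀,…,u₂ = 1, 1.5, 2.
f(u) = -2u² + u - 1: f₀=-2, f₁=-4, f₂=-7.
(h/3)·[f₀ + 4f₁ + f₂] = 0.166667·(-25) = -4.1667.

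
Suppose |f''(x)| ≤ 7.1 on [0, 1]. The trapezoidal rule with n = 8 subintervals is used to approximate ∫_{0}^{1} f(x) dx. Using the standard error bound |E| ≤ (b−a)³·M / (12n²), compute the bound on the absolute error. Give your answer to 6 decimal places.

|E| ≤ (1)³·7.1 / (12·8²) = 7.1/768 = 0.009245.

0.009245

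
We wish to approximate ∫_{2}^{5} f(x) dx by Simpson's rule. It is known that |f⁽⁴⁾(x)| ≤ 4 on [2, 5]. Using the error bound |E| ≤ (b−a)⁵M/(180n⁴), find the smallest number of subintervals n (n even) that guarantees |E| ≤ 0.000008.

30

Need 972/(180n⁴) ≤ 0.000008.
n⁴ ≥ 972/(180·0.000008) = 675000 ⇒ n ≥ 28.6633, so the smallest even n is 30. (n must be even for Simpson's rule.)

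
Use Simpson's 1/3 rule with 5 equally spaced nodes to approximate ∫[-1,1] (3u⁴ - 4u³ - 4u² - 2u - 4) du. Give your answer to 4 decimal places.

-9.4167

h = (1 − (-1))/4 = 0.5.
Nodes u₀,…,u₄ = -1, -0.5, 0, 0.5, 1.
f(u) = 3u⁴ - 4u³ - 4u² - 2u - 4: f₀=1, f₁=-3.3125, f₂=-4, f₃=-6.3125, f₄=-11.
(h/3)·[f₀ + 4f₁ + 2f₂ + 4f₃ + f₄] = 0.166667·(-56.5) = -9.4167.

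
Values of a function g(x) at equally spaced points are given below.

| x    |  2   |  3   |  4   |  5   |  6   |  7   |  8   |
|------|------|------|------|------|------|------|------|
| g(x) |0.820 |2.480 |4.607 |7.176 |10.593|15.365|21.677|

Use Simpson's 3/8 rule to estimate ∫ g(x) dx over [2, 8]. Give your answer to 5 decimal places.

50.99400

h = 1, n = 6.
(3h/8)·[y₀ + 3y₁ + 3y₂ + 2y₃ + 3y₄ + 3y₅ + y₆] = 0.375·(135.984) = 50.99400.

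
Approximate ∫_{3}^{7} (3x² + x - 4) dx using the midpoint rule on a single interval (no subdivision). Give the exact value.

M = (b−a)·f(5) = 4·(76) = 304.

304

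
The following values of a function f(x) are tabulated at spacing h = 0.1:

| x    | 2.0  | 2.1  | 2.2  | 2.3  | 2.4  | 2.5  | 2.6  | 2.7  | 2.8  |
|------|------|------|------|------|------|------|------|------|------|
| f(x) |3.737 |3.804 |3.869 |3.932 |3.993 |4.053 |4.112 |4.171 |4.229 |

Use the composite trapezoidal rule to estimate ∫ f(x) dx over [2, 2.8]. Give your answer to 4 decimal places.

h = 0.1, n = 8.
(h/2)·[y₀ + 2y₁ + 2y₂ + 2y₃ + 2y₄ + 2y₅ + 2y₆ + 2y₇ + y₈] = 0.05·(63.834) = 3.1917.

3.1917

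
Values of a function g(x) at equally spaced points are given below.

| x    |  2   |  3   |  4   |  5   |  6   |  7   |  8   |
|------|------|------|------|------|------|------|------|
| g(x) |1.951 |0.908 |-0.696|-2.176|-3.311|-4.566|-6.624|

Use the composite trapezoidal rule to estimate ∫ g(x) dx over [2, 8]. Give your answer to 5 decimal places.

h = 1, n = 6.
(h/2)·[y₀ + 2y₁ + 2y₂ + 2y₃ + 2y₄ + 2y₅ + y₆] = 0.5·(-24.355) = -12.17750.

-12.17750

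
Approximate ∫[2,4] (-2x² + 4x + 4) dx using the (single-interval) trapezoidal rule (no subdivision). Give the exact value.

-8

T = (b−a)/2 · [f(2) + f(4)] = 1·[4 + (-12)] = -8.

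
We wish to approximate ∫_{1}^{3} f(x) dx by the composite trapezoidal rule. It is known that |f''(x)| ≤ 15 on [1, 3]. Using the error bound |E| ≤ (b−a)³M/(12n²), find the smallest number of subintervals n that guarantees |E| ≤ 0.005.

45

Need 120/(12n²) ≤ 0.005.
n² ≥ 120/(12·0.005) = 2000 ⇒ n ≥ 44.7214, so the smallest n is 45.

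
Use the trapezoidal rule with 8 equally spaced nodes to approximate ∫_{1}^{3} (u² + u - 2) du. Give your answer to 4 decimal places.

8.6939

h = (3 − 1)/7 = 0.285714.
Nodes u₀,…,u₇ = 1, 1.285714, 1.571429, 1.857143, 2.142857, 2.428571, 2.714286, 3.
f(u) = u² + u - 2: f₀=0, f₁=0.938776, f₂=2.040816, f₃=3.306122, f₄=4.734694, f₅=6.326531, f₆=8.081633, f₇=10.
(h/2)·[f₀ + 2f₁ + 2f₂ + 2f₃ + 2f₄ + 2f₅ + 2f₆ + f₇] = 0.142857·(60.857143) = 8.6939.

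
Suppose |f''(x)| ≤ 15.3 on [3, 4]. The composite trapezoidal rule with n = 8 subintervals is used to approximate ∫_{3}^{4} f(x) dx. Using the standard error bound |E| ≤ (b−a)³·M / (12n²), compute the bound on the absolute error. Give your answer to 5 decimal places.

|E| ≤ (1)³·15.3 / (12·8²) = 15.3/768 = 0.01992.

0.01992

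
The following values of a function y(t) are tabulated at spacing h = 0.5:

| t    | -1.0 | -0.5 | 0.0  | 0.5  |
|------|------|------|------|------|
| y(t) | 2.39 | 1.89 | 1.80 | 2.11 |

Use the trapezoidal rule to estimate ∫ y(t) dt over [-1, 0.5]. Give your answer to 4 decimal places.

2.9700

h = 0.5, n = 3.
(h/2)·[y₀ + 2y₁ + 2y₂ + y₃] = 0.25·(11.88) = 2.9700.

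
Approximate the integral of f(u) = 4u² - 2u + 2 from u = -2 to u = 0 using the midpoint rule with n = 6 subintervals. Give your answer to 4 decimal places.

18.5926

h = (0 − (-2))/6 = 0.333333.
Midpoints m₁,…,m₆ = -1.833333, -1.5, -1.166667, -0.833333, -0.5, -0.166667.
f(m₁)=19.111111, f(m₂)=14, f(m₃)=9.777778, f(m₄)=6.444444, f(m₅)=4, f(m₆)=2.444444.
h·[f(m₁) + f(m₂) + f(m₃) + f(m₄) + f(m₅) + f(m₆)] = 0.333333·(55.777778) = 18.5926.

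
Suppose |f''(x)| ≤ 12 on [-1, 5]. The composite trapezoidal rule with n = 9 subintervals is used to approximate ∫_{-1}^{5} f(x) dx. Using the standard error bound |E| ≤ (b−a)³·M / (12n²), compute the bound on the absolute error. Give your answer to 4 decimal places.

|E| ≤ (6)³·12 / (12·9²) = 2592/972 = 2.6667.

2.6667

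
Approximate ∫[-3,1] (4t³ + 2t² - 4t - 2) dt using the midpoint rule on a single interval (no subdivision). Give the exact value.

M = (b−a)·f(-1) = 4·(0) = 0.

0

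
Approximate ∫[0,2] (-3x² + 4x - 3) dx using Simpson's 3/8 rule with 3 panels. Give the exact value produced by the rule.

h = (2 − 0)/3 = 0.666667.
Nodes x₀,…,x₃ = 0, 0.666667, 1.333333, 2.
f(x) = -3x² + 4x - 3: f₀=-3, f₁=-1.666667, f₂=-3, f₃=-7.
(3h/8)·[f₀ + 3f₁ + 3f₂ + f₃] = 0.25·(-24) = -6.

-6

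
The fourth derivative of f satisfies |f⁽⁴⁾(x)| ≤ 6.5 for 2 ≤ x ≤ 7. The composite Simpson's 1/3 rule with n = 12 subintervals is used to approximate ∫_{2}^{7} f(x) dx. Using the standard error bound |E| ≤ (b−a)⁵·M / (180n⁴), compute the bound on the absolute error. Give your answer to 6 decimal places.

0.005442

|E| ≤ (5)⁵·6.5 / (180·12⁴) = 20312.5/3732480 = 0.005442.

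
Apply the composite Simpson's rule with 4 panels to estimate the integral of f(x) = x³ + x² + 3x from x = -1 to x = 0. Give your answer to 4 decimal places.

-1.4167

h = (0 − (-1))/4 = 0.25.
Nodes x₀,…,x₄ = -1, -0.75, -0.5, -0.25, 0.
f(x) = x³ + x² + 3x: f₀=-3, f₁=-2.109375, f₂=-1.375, f₃=-0.703125, f₄=0.
(h/3)·[f₀ + 4f₁ + 2f₂ + 4f₃ + f₄] = 0.083333·(-17) = -1.4167.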